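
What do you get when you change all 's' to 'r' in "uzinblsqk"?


Input string: 'uzinblsqk'
Operation: replace 's' with 'r'
Positions of 's': 6
After replacement: uzinblrqk


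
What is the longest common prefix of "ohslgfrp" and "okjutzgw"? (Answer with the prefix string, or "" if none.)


String 1: 'ohslgfrp'
String 2: 'okjutzgw'
Compare position by position:
pos 0: 'o' vs 'o' match
pos 1: 'h' vs 'k' differ -> stop
Longest common prefix: "o" (length 1)


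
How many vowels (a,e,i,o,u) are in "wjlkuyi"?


Input string: 'wjlkuyi'
Operation: count vowels (a, e, i, o, u)
Scan: s[0]='w', s[1]='j', s[2]='l', s[3]='k', s[4]='u' (vowel), s[5]='y', s[6]='i' (vowel)
Vowels found: 2
Result: 2


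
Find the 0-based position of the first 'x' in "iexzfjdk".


Input string: 'iexzfjdk'
Target: 'x'
Scanning left to right: s[0]='i', s[1]='e', s[2]='x'
First match at index: 2


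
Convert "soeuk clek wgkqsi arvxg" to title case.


Input string: 'soeuk clek wgkqsi arvxg'
Operation: capitalize first letter of each word
Word transformations: 'soeuk'->'Soeuk', 'clek'->'Clek', 'wgkqsi'->'Wgkqsi', 'arvxg'->'Arvxg'
Result: Soeuk Clek Wgkqsi Arvxg


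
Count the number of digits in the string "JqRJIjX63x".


Input string: 'JqRJIjX63x'
Operation: count digit characters (0-9)
Scan: 'J', 'q', 'R', 'J', 'I', 'j', 'X', '6'(digit), '3'(digit), 'x'
Digits found: 2
Result: 2


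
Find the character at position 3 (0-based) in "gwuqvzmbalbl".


Input string: 'gwuqvzmbalbl'
Operation: get character at index 3
Index mapping: s[0]='g', s[1]='w', s[2]='u', s[3]='q'
Result: 'q'


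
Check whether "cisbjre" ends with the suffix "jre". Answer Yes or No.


Input string: 'cisbjre'
Suffix to check: 'jre'
Last 3 characters of input: 'jre'
Match: True
Result: Yes


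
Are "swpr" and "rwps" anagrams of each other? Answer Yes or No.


String 1: 'swpr' -> sorted: 'prsw'
String 2: 'rwps' -> sorted: 'prsw'
Compare sorted forms: 'prsw' == 'prsw'
Anagram: Yes


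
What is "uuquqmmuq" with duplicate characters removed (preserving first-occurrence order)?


Input: 'uuquqmmuq'
Operation: keep first occurrence of each character
Scan: s[0]='u' new -> keep; s[1]='u' seen -> skip; s[2]='q' new -> keep; s[3]='u' seen -> skip; s[4]='q' seen -> skip; s[5]='m' new -> keep; s[6]='m' seen -> skip; s[7]='u' seen -> skip; s[8]='q' seen -> skip
Result: uqm


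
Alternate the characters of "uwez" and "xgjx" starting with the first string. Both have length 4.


String 1: 'uwez'
String 2: 'xgjx'
Operation: alternate characters
Pairs: 'u'+'x', 'w'+'g', 'e'+'j', 'z'+'x'
Result: uxwgejzx


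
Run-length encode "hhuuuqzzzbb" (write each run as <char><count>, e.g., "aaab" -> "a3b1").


Input: 'hhuuuqzzzbb'
Operation: identify consecutive runs
Runs: 'hh' -> h2, 'uuu' -> u3, 'q' -> q1, 'zzz' -> z3, 'bb' -> b2
Encoded: h2u3q1z3b2


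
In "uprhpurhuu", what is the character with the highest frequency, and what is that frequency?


Input: 'uprhpurhuu'
Operation: tally each character
Counts: 'h':2, 'p':2, 'r':2, 'u':4
Maximum: 'u' appears 4 times


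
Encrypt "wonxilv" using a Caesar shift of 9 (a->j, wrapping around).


Input: 'wonxilv', shift = 9
Operation: for each letter, (position + 9) mod 26
Mapping: 'w'(22+9=31, 31 mod 26=5)->'f', 'o'(14+9=23)->'x', 'n'(13+9=22)->'w', 'x'(23+9=32, 32 mod 26=6)->'g', 'i'(8+9=17)->'r', 'l'(11+9=20)->'u', 'v'(21+9=30, 30 mod 26=4)->'e'
Result: fxwgrue


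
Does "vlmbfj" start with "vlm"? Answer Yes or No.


Input string: 'vlmbfj'
Prefix to check: 'vlm'
First 3 characters of input: 'vlm'
Match: True
Result: Yes


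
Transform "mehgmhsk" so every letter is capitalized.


Input string: 'mehgmhsk'
Operation: convert each letter to uppercase
Mapping: 'm'->'M', 'e'->'E', 'h'->'H', 'g'->'G', 'm'->'M', 'h'->'H', 's'->'S', 'k'->'K'
Result: MEHGMHSK


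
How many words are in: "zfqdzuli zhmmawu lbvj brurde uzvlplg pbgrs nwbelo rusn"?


Input string: 'zfqdzuli zhmmawu lbvj brurde uzvlplg pbgrs nwbelo rusn'
Operation: split by spaces
Words found: 'zfqdzuli', 'zhmmawu', 'lbvj', 'brurde', 'uzvlplg', 'pbgrs', 'nwbelo', 'rusn'
Word count: 8


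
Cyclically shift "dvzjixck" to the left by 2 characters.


Input: 'dvzjixck', shift = 2
Operation: split at index 2 and swap parts
Front part s[0:2] = 'dv'
Back part s[2:] = 'zjixck'
Rotated = back + front = 'zjixck' + 'dv'
Result: zjixckdv


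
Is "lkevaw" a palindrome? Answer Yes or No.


Input string: 'lkevaw'
Reversed: 'wavekl'
Compare pairs: s[0]='l' vs s[5]='w' (mismatch), s[1]='k' vs s[4]='a' (mismatch), s[2]='e' vs s[3]='v' (mismatch)
Palindrome: No


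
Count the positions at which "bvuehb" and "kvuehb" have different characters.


String 1: 'bvuehb'
String 2: 'kvuehb'
Compare each position: pos 0: 'b'!='k', pos 1: 'v'=='v', pos 2: 'u'=='u', pos 3: 'e'=='e', pos 4: 'h'=='h', pos 5: 'b'=='b'
Differing positions: 1
Hamming distance: 1


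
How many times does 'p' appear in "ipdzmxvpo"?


Input string: 'ipdzmxvpo'
Target character: 'p'
Scan each position: s[1]='p', s[7]='p'
Matches found at indices: 1, 7
Total: 2


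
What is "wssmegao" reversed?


Input string: 'wssmegao'
Operation: reverse character order
Original order: 'w' -> 's' -> 's' -> 'm' -> 'e' -> 'g' -> 'a' -> 'o'
Reversed order: 'o' -> 'a' -> 'g' -> 'e' -> 'm' -> 's' -> 's' -> 'w'
Result: oagemssw


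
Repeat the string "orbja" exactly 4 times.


Input string: 'orbja'
Operation: repeat 4 times
Concatenation: 'orbja' + 'orbja' + 'orbja' + 'orbja'
Result: orbjaorbjaorbjaorbja


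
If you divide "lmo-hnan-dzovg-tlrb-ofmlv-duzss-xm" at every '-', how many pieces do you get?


Input string: 'lmo-hnan-dzovg-tlrb-ofmlv-duzss-xm'
Delimiter: '-'
Split result: 'lmo', 'hnan', 'dzovg', 'tlrb', 'ofmlv', 'duzss', 'xm'
Number of parts: 7


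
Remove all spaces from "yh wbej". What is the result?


Input string: 'yh wbej'
Operation: remove all spaces
Words: 'yh', 'wbej'
Join without spaces: yhwbej


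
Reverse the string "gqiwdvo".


Input string: 'gqiwdvo'
Operation: reverse character order
Original order: 'g' -> 'q' -> 'i' -> 'w' -> 'd' -> 'v' -> 'o'
Reversed order: 'o' -> 'v' -> 'd' -> 'w' -> 'i' -> 'q' -> 'g'
Result: ovdwiqg


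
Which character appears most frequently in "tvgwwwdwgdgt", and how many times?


Input: 'tvgwwwdwgdgt'
Operation: tally each character
Counts: 'd':2, 'g':3, 't':2, 'v':1, 'w':4
Maximum: 'w' appears 4 times


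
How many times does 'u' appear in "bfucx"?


Input string: 'bfucx'
Target character: 'u'
Scan each position: s[2]='u'
Matches found at indices: 2
Total: 1


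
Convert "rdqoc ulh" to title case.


Input string: 'rdqoc ulh'
Operation: capitalize first letter of each word
Word transformations: 'rdqoc'->'Rdqoc', 'ulh'->'Ulh'
Result: Rdqoc Ulh


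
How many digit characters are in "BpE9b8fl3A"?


Input string: 'BpE9b8fl3A'
Operation: count digit characters (0-9)
Scan: 'B', 'p', 'E', '9'(digit), 'b', '8'(digit), 'f', 'l', '3'(digit), 'A'
Digits found: 3
Result: 3


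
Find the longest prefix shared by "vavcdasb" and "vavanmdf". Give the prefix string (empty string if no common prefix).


String 1: 'vavcdasb'
String 2: 'vavanmdf'
Compare position by position:
pos 0: 'v' vs 'v' match
pos 1: 'a' vs 'a' match
pos 2: 'v' vs 'v' match
pos 3: 'c' vs 'a' differ -> stop
Longest common prefix: "vav" (length 3)


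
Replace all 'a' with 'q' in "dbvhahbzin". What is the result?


Input string: 'dbvhahbzin'
Operation: replace 'a' with 'q'
Positions of 'a': 4
After replacement: dbvhqhbzin


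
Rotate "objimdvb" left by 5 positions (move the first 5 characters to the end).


Input: 'objimdvb', shift = 5
Operation: split at index 5 and swap parts
Front part s[0:5] = 'objim'
Back part s[5:] = 'dvb'
Rotated = back + front = 'dvb' + 'objim'
Result: dvbobjim


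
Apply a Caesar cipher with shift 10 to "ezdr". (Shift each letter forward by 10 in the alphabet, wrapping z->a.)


Input: 'ezdr', shift = 10
Operation: for each letter, (position + 10) mod 26
Mapping: 'e'(4+10=14)->'o', 'z'(25+10=35, 35 mod 26=9)->'j', 'd'(3+10=13)->'n', 'r'(17+10=27, 27 mod 26=1)->'b'
Result: ojnb


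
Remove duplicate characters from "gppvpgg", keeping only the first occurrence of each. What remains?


Input: 'gppvpgg'
Operation: keep first occurrence of each character
Scan: s[0]='g' new -> keep; s[1]='p' new -> keep; s[2]='p' seen -> skip; s[3]='v' new -> keep; s[4]='p' seen -> skip; s[5]='g' seen -> skip; s[6]='g' seen -> skip
Result: gpv


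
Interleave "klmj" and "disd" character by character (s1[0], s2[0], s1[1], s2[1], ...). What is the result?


String 1: 'klmj'
String 2: 'disd'
Operation: alternate characters
Pairs: 'k'+'d', 'l'+'i', 'm'+'s', 'j'+'d'
Result: kdlimsjd


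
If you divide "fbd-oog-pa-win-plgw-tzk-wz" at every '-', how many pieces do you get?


Input string: 'fbd-oog-pa-win-plgw-tzk-wz'
Delimiter: '-'
Split result: 'fbd', 'oog', 'pa', 'win', 'plgw', 'tzk', 'wz'
Number of parts: 7


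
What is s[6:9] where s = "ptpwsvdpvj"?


Input string: 'ptpwsvdpvj'
Operation: slice [6:9]
Extract characters: s[6]='d', s[7]='p', s[8]='v'
Result: dpv


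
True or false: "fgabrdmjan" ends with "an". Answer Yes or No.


Input string: 'fgabrdmjan'
Suffix to check: 'an'
Last 2 characters of input: 'an'
Match: True
Result: Yes


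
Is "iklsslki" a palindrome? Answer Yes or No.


Input string: 'iklsslki'
Reversed: 'iklsslki'
Compare pairs: s[0]='i' vs s[7]='i' (match), s[1]='k' vs s[6]='k' (match), s[2]='l' vs s[5]='l' (match), s[3]='s' vs s[4]='s' (match)
Palindrome: Yes


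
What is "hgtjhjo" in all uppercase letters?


Input string: 'hgtjhjo'
Operation: convert each letter to uppercase
Mapping: 'h'->'H', 'g'->'G', 't'->'T', 'j'->'J', 'h'->'H', 'j'->'J', 'o'->'O'
Result: HGTJHJO


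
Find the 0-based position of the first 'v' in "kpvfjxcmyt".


Input string: 'kpvfjxcmyt'
Target: 'v'
Scanning left to right: s[0]='k', s[1]='p', s[2]='v'
First match at index: 2


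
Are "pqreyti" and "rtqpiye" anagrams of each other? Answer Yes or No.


String 1: 'pqreyti' -> sorted: 'eipqrty'
String 2: 'rtqpiye' -> sorted: 'eipqrty'
Compare sorted forms: 'eipqrty' == 'eipqrty'
Anagram: Yes


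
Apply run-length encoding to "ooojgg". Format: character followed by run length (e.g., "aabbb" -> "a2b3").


Input: 'ooojgg'
Operation: identify consecutive runs
Runs: 'ooo' -> o3, 'j' -> j1, 'gg' -> g2
Encoded: o3j1g2


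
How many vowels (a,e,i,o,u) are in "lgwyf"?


Input string: 'lgwyf'
Operation: count vowels (a, e, i, o, u)
Scan: s[0]='l', s[1]='g', s[2]='w', s[3]='y', s[4]='f'
Vowels found: 0
Result: 0


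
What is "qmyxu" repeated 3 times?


Input string: 'qmyxu'
Operation: repeat 3 times
Concatenation: 'qmyxu' + 'qmyxu' + 'qmyxu'
Result: qmyxuqmyxuqmyxu


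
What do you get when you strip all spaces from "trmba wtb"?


Input string: 'trmba wtb'
Operation: remove all spaces
Words: 'trmba', 'wtb'
Join without spaces: trmbawtb


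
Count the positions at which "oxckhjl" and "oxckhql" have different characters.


String 1: 'oxckhjl'
String 2: 'oxckhql'
Compare each position: pos 0: 'o'=='o', pos 1: 'x'=='x', pos 2: 'c'=='c', pos 3: 'k'=='k', pos 4: 'h'=='h', pos 5: 'j'!='q', pos 6: 'l'=='l'
Differing positions: 1
Hamming distance: 1


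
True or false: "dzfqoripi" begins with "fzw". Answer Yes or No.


Input string: 'dzfqoripi'
Prefix to check: 'fzw'
First 3 characters of input: 'dzf'
Match: False
Result: No


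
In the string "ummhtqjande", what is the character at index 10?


Input string: 'ummhtqjande'
Operation: get character at index 10
Index mapping: s[0]='u', s[1]='m', s[2]='m', s[3]='h', s[4]='t', s[5]='q', s[6]='j', s[7]='a', s[8]='n', s[9]='d', s[10]='e'
Result: 'e'


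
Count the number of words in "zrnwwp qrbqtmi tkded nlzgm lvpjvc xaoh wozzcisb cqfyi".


Input string: 'zrnwwp qrbqtmi tkded nlzgm lvpjvc xaoh wozzcisb cqfyi'
Operation: split by spaces
Words found: 'zrnwwp', 'qrbqtmi', 'tkded', 'nlzgm', 'lvpjvc', 'xaoh', 'wozzcisb', 'cqfyi'
Word count: 8


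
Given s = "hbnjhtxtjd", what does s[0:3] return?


Input string: 'hbnjhtxtjd'
Operation: slice [0:3]
Extract characters: s[0]='h', s[1]='b', s[2]='n'
Result: hbn


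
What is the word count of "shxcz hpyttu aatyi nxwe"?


Input string: 'shxcz hpyttu aatyi nxwe'
Operation: split by spaces
Words found: 'shxcz', 'hpyttu', 'aatyi', 'nxwe'
Word count: 4


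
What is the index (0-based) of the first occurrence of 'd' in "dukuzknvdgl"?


Input string: 'dukuzknvdgl'
Target: 'd'
Scanning left to right: s[0]='d'
First match at index: 0


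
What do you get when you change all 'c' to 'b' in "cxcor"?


Input string: 'cxcor'
Operation: replace 'c' with 'b'
Positions of 'c': 0, 2
After replacement: bxbor


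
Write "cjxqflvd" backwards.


Input string: 'cjxqflvd'
Operation: reverse character order
Original order: 'c' -> 'j' -> 'x' -> 'q' -> 'f' -> 'l' -> 'v' -> 'd'
Reversed order: 'd' -> 'v' -> 'l' -> 'f' -> 'q' -> 'x' -> 'j' -> 'c'
Result: dvlfqxjc


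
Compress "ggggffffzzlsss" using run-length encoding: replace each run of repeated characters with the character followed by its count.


Input: 'ggggffffzzlsss'
Operation: identify consecutive runs
Runs: 'gggg' -> g4, 'ffff' -> f4, 'zz' -> z2, 'l' -> l1, 'sss' -> s3
Encoded: g4f4z2l1s3


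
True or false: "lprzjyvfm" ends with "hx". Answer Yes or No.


Input string: 'lprzjyvfm'
Suffix to check: 'hx'
Last 2 characters of input: 'fm'
Match: False
Result: No


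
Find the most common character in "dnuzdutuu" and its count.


Input: 'dnuzdutuu'
Operation: tally each character
Counts: 'd':2, 'n':1, 't':1, 'u':4, 'z':1
Maximum: 'u' appears 4 times


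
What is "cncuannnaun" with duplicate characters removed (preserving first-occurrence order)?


Input: 'cncuannnaun'
Operation: keep first occurrence of each character
Scan: s[0]='c' new -> keep; s[1]='n' new -> keep; s[2]='c' seen -> skip; s[3]='u' new -> keep; s[4]='a' new -> keep; s[5]='n' seen -> skip; s[6]='n' seen -> skip; s[7]='n' seen -> skip; s[8]='a' seen -> skip; s[9]='u' seen -> skip; s[10]='n' seen -> skip
Result: cnua


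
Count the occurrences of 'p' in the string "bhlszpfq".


Input string: 'bhlszpfq'
Target character: 'p'
Scan each position: s[5]='p'
Matches found at indices: 5
Total: 1


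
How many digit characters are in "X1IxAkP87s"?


Input string: 'X1IxAkP87s'
Operation: count digit characters (0-9)
Scan: 'X', '1'(digit), 'I', 'x', 'A', 'k', 'P', '8'(digit), '7'(digit), 's'
Digits found: 3
Result: 3


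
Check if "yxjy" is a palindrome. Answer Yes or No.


Input string: 'yxjy'
Reversed: 'yjxy'
Compare pairs: s[0]='y' vs s[3]='y' (match), s[1]='x' vs s[2]='j' (mismatch)
Palindrome: No


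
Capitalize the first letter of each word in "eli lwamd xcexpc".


Input string: 'eli lwamd xcexpc'
Operation: capitalize first letter of each word
Word transformations: 'eli'->'Eli', 'lwamd'->'Lwamd', 'xcexpc'->'Xcexpc'
Result: Eli Lwamd Xcexpc


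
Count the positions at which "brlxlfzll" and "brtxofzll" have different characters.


String 1: 'brlxlfzll'
String 2: 'brtxofzll'
Compare each position: pos 0: 'b'=='b', pos 1: 'r'=='r', pos 2: 'l'!='t', pos 3: 'x'=='x', pos 4: 'l'!='o', pos 5: 'f'=='f', pos 6: 'z'=='z', pos 7: 'l'=='l', pos 8: 'l'=='l'
Differing positions: 2
Hamming distance: 2


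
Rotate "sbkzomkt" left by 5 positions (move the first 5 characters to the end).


Input: 'sbkzomkt', shift = 5
Operation: split at index 5 and swap parts
Front part s[0:5] = 'sbkzo'
Back part s[5:] = 'mkt'
Rotated = back + front = 'mkt' + 'sbkzo'
Result: mktsbkzo


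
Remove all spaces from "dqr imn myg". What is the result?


Input string: 'dqr imn myg'
Operation: remove all spaces
Words: 'dqr', 'imn', 'myg'
Join without spaces: dqrimnmyg


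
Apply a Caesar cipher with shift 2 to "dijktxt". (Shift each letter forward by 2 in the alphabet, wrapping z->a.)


Input: 'dijktxt', shift = 2
Operation: for each letter, (position + 2) mod 26
Mapping: 'd'(3+2=5)->'f', 'i'(8+2=10)->'k', 'j'(9+2=11)->'l', 'k'(10+2=12)->'m', 't'(19+2=21)->'v', 'x'(23+2=25)->'z', 't'(19+2=21)->'v'
Result: fklmvzv


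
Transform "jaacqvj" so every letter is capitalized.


Input string: 'jaacqvj'
Operation: convert each letter to uppercase
Mapping: 'j'->'J', 'a'->'A', 'a'->'A', 'c'->'C', 'q'->'Q', 'v'->'V', 'j'->'J'
Result: JAACQVJ


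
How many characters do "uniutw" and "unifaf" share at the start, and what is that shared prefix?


String 1: 'uniutw'
String 2: 'unifaf'
Compare position by position:
pos 0: 'u' vs 'u' match
pos 1: 'n' vs 'n' match
pos 2: 'i' vs 'i' match
pos 3: 'u' vs 'f' differ -> stop
Longest common prefix: "uni" (length 3)


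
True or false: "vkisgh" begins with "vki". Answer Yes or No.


Input string: 'vkisgh'
Prefix to check: 'vki'
First 3 characters of input: 'vki'
Match: True
Result: Yes


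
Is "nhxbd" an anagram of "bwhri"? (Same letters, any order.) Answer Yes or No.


String 1: 'bwhri' -> sorted: 'bhirw'
String 2: 'nhxbd' -> sorted: 'bdhnx'
Compare sorted forms: 'bhirw' != 'bdhnx'
Anagram: No


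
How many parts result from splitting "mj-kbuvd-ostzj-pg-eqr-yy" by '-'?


Input string: 'mj-kbuvd-ostzj-pg-eqr-yy'
Delimiter: '-'
Split result: 'mj', 'kbuvd', 'ostzj', 'pg', 'eqr', 'yy'
Number of parts: 6


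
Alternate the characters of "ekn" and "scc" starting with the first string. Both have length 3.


String 1: 'ekn'
String 2: 'scc'
Operation: alternate characters
Pairs: 'e'+'s', 'k'+'c', 'n'+'c'
Result: eskcnc


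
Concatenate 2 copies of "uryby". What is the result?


Input string: 'uryby'
Operation: repeat 2 times
Concatenation: 'uryby' + 'uryby'
Result: urybyuryby


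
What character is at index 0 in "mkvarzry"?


Input string: 'mkvarzry'
Operation: get character at index 0
Index mapping: s[0]='m'
Result: 'm'


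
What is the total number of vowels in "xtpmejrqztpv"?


Input string: 'xtpmejrqztpv'
Operation: count vowels (a, e, i, o, u)
Scan: s[0]='x', s[1]='t', s[2]='p', s[3]='m', s[4]='e' (vowel), s[5]='j', s[6]='r', s[7]='q', s[8]='z', s[9]='t', s[10]='p', s[11]='v'
Vowels found: 1
Result: 1


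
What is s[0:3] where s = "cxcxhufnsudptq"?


Input string: 'cxcxhufnsudptq'
Operation: slice [0:3]
Extract characters: s[0]='c', s[1]='x', s[2]='c'
Result: cxc


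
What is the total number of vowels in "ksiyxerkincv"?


Input string: 'ksiyxerkincv'
Operation: count vowels (a, e, i, o, u)
Scan: s[0]='k', s[1]='s', s[2]='i' (vowel), s[3]='y', s[4]='x', s[5]='e' (vowel), s[6]='r', s[7]='k', s[8]='i' (vowel), s[9]='n', s[10]='c', s[11]='v'
Vowels found: 3
Result: 3


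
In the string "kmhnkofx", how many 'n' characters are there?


Input string: 'kmhnkofx'
Target character: 'n'
Scan each position: s[3]='n'
Matches found at indices: 3
Total: 1


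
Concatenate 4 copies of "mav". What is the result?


Input string: 'mav'
Operation: repeat 4 times
Concatenation: 'mav' + 'mav' + 'mav' + 'mav'
Result: mavmavmavmav


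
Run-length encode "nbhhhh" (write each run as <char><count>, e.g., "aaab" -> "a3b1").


Input: 'nbhhhh'
Operation: identify consecutive runs
Runs: 'n' -> n1, 'b' -> b1, 'hhhh' -> h4
Encoded: n1b1h4


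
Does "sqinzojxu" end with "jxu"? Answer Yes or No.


Input string: 'sqinzojxu'
Suffix to check: 'jxu'
Last 3 characters of input: 'jxu'
Match: True
Result: Yes


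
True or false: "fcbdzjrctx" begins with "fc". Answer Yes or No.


Input string: 'fcbdzjrctx'
Prefix to check: 'fc'
First 2 characters of input: 'fc'
Match: True
Result: Yes


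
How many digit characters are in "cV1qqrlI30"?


Input string: 'cV1qqrlI30'
Operation: count digit characters (0-9)
Scan: 'c', 'V', '1'(digit), 'q', 'q', 'r', 'l', 'I', '3'(digit), '0'(digit)
Digits found: 3
Result: 3


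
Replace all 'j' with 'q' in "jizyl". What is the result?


Input string: 'jizyl'
Operation: replace 'j' with 'q'
Positions of 'j': 0
After replacement: qizyl


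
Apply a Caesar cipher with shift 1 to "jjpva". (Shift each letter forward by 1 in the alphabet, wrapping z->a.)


Input: 'jjpva', shift = 1
Operation: for each letter, (position + 1) mod 26
Mapping: 'j'(9+1=10)->'k', 'j'(9+1=10)->'k', 'p'(15+1=16)->'q', 'v'(21+1=22)->'w', 'a'(0+1=1)->'b'
Result: kkqwb


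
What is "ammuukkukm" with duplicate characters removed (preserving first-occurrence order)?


Input: 'ammuukkukm'
Operation: keep first occurrence of each character
Scan: s[0]='a' new -> keep; s[1]='m' new -> keep; s[2]='m' seen -> skip; s[3]='u' new -> keep; s[4]='u' seen -> skip; s[5]='k' new -> keep; s[6]='k' seen -> skip; s[7]='u' seen -> skip; s[8]='k' seen -> skip; s[9]='m' seen -> skip
Result: amuk


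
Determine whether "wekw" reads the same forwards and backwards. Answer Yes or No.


Input string: 'wekw'
Reversed: 'wkew'
Compare pairs: s[0]='w' vs s[3]='w' (match), s[1]='e' vs s[2]='k' (mismatch)
Palindrome: No


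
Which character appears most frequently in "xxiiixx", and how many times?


Input: 'xxiiixx'
Operation: tally each character
Counts: 'i':3, 'x':4
Maximum: 'x' appears 4 times


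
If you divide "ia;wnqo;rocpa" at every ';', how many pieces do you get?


Input string: 'ia;wnqo;rocpa'
Delimiter: ';'
Split result: 'ia', 'wnqo', 'rocpa'
Number of parts: 3


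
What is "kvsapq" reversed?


Input string: 'kvsapq'
Operation: reverse character order
Original order: 'k' -> 'v' -> 's' -> 'a' -> 'p' -> 'q'
Reversed order: 'q' -> 'p' -> 'a' -> 's' -> 'v' -> 'k'
Result: qpasvk


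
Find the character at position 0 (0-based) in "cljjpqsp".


Input string: 'cljjpqsp'
Operation: get character at index 0
Index mapping: s[0]='c'
Result: 'c'


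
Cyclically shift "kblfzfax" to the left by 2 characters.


Input: 'kblfzfax', shift = 2
Operation: split at index 2 and swap parts
Front part s[0:2] = 'kb'
Back part s[2:] = 'lfzfax'
Rotated = back + front = 'lfzfax' + 'kb'
Result: lfzfaxkb


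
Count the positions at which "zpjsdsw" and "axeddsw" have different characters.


String 1: 'zpjsdsw'
String 2: 'axeddsw'
Compare each position: pos 0: 'z'!='a', pos 1: 'p'!='x', pos 2: 'j'!='e', pos 3: 's'!='d', pos 4: 'd'=='d', pos 5: 's'=='s', pos 6: 'w'=='w'
Differing positions: 4
Hamming distance: 4


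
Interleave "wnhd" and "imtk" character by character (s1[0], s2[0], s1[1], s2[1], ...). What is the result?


String 1: 'wnhd'
String 2: 'imtk'
Operation: alternate characters
Pairs: 'w'+'i', 'n'+'m', 'h'+'t', 'd'+'k'
Result: winmhtdk


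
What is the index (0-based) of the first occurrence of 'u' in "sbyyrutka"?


Input string: 'sbyyrutka'
Target: 'u'
Scanning left to right: s[0]='s', s[1]='b', s[2]='y', s[3]='y', s[4]='r', s[5]='u'
First match at index: 5


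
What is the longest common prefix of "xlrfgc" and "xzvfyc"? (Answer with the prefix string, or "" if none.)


String 1: 'xlrfgc'
String 2: 'xzvfyc'
Compare position by position:
pos 0: 'x' vs 'x' match
pos 1: 'l' vs 'z' differ -> stop
Longest common prefix: "x" (length 1)


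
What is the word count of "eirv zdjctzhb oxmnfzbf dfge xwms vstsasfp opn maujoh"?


Input string: 'eirv zdjctzhb oxmnfzbf dfge xwms vstsasfp opn maujoh'
Operation: split by spaces
Words found: 'eirv', 'zdjctzhb', 'oxmnfzbf', 'dfge', 'xwms', 'vstsasfp', 'opn', 'maujoh'
Word count: 8


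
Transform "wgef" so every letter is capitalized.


Input string: 'wgef'
Operation: convert each letter to uppercase
Mapping: 'w'->'W', 'g'->'G', 'e'->'E', 'f'->'F'
Result: WGEF


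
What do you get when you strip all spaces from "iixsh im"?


Input string: 'iixsh im'
Operation: remove all spaces
Words: 'iixsh', 'im'
Join without spaces: iixshim


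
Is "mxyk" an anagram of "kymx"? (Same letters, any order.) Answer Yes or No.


String 1: 'kymx' -> sorted: 'kmxy'
String 2: 'mxyk' -> sorted: 'kmxy'
Compare sorted forms: 'kmxy' == 'kmxy'
Anagram: Yes


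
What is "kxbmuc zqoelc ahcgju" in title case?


Input string: 'kxbmuc zqoelc ahcgju'
Operation: capitalize first letter of each word
Word transformations: 'kxbmuc'->'Kxbmuc', 'zqoelc'->'Zqoelc', 'ahcgju'->'Ahcgju'
Result: Kxbmuc Zqoelc Ahcgju


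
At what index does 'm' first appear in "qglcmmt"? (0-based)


Input string: 'qglcmmt'
Target: 'm'
Scanning left to right: s[0]='q', s[1]='g', s[2]='l', s[3]='c', s[4]='m'
First match at index: 4


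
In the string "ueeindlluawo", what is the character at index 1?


Input string: 'ueeindlluawo'
Operation: get character at index 1
Index mapping: s[0]='u', s[1]='e'
Result: 'e'


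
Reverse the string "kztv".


Input string: 'kztv'
Operation: reverse character order
Original order: 'k' -> 'z' -> 't' -> 'v'
Reversed order: 'v' -> 't' -> 'z' -> 'k'
Result: vtzk


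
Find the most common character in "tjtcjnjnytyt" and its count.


Input: 'tjtcjnjnytyt'
Operation: tally each character
Counts: 'c':1, 'j':3, 'n':2, 't':4, 'y':2
Maximum: 't' appears 4 times


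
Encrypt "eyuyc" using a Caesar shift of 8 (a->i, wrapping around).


Input: 'eyuyc', shift = 8
Operation: for each letter, (position + 8) mod 26
Mapping: 'e'(4+8=12)->'m', 'y'(24+8=32, 32 mod 26=6)->'g', 'u'(20+8=28, 28 mod 26=2)->'c', 'y'(24+8=32, 32 mod 26=6)->'g', 'c'(2+8=10)->'k'
Result: mgcgk


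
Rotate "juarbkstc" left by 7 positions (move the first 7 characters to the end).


Input: 'juarbkstc', shift = 7
Operation: split at index 7 and swap parts
Front part s[0:7] = 'juarbks'
Back part s[7:] = 'tc'
Rotated = back + front = 'tc' + 'juarbks'
Result: tcjuarbks


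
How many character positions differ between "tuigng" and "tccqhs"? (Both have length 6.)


String 1: 'tuigng'
String 2: 'tccqhs'
Compare each position: pos 0: 't'=='t', pos 1: 'u'!='c', pos 2: 'i'!='c', pos 3: 'g'!='q', pos 4: 'n'!='h', pos 5: 'g'!='s'
Differing positions: 5
Hamming distance: 5


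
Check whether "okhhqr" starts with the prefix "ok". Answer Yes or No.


Input string: 'okhhqr'
Prefix to check: 'ok'
First 2 characters of input: 'ok'
Match: True
Result: Yes


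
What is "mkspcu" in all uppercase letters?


Input string: 'mkspcu'
Operation: convert each letter to uppercase
Mapping: 'm'->'M', 'k'->'K', 's'->'S', 'p'->'P', 'c'->'C', 'u'->'U'
Result: MKSPCU


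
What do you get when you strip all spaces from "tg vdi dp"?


Input string: 'tg vdi dp'
Operation: remove all spaces
Words: 'tg', 'vdi', 'dp'
Join without spaces: tgvdidp


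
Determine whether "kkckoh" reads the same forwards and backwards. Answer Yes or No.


Input string: 'kkckoh'
Reversed: 'hokckk'
Compare pairs: s[0]='k' vs s[5]='h' (mismatch), s[1]='k' vs s[4]='o' (mismatch), s[2]='c' vs s[3]='k' (mismatch)
Palindrome: No


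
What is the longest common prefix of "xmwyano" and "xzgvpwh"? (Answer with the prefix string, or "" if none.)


String 1: 'xmwyano'
String 2: 'xzgvpwh'
Compare position by position:
pos 0: 'x' vs 'x' match
pos 1: 'm' vs 'z' differ -> stop
Longest common prefix: "x" (length 1)


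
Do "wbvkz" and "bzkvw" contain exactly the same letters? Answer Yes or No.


String 1: 'wbvkz' -> sorted: 'bkvwz'
String 2: 'bzkvw' -> sorted: 'bkvwz'
Compare sorted forms: 'bkvwz' == 'bkvwz'
Anagram: Yes


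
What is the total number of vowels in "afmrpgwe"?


Input string: 'afmrpgwe'
Operation: count vowels (a, e, i, o, u)
Scan: s[0]='a' (vowel), s[1]='f', s[2]='m', s[3]='r', s[4]='p', s[5]='g', s[6]='w', s[7]='e' (vowel)
Vowels found: 2
Result: 2


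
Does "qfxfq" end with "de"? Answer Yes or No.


Input string: 'qfxfq'
Suffix to check: 'de'
Last 2 characters of input: 'fq'
Match: False
Result: No


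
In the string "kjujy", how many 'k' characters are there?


Input string: 'kjujy'
Target character: 'k'
Scan each position: s[0]='k'
Matches found at indices: 0
Total: 1


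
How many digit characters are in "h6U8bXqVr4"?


Input string: 'h6U8bXqVr4'
Operation: count digit characters (0-9)
Scan: 'h', '6'(digit), 'U', '8'(digit), 'b', 'X', 'q', 'V', 'r', '4'(digit)
Digits found: 3
Result: 3


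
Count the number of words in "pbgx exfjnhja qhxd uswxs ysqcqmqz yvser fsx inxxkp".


Input string: 'pbgx exfjnhja qhxd uswxs ysqcqmqz yvser fsx inxxkp'
Operation: split by spaces
Words found: 'pbgx', 'exfjnhja', 'qhxd', 'uswxs', 'ysqcqmqz', 'yvser', 'fsx', 'inxxkp'
Word count: 8


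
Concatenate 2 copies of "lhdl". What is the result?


Input string: 'lhdl'
Operation: repeat 2 times
Concatenation: 'lhdl' + 'lhdl'
Result: lhdllhdl


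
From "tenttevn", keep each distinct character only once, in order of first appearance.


Input: 'tenttevn'
Operation: keep first occurrence of each character
Scan: s[0]='t' new -> keep; s[1]='e' new -> keep; s[2]='n' new -> keep; s[3]='t' seen -> skip; s[4]='t' seen -> skip; s[5]='e' seen -> skip; s[6]='v' new -> keep; s[7]='n' seen -> skip
Result: tenv


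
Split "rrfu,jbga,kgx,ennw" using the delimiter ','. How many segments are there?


Input string: 'rrfu,jbga,kgx,ennw'
Delimiter: ','
Split result: 'rrfu', 'jbga', 'kgx', 'ennw'
Number of parts: 4


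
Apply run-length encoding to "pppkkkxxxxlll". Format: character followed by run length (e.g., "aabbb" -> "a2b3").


Input: 'pppkkkxxxxlll'
Operation: identify consecutive runs
Runs: 'ppp' -> p3, 'kkk' -> k3, 'xxxx' -> x4, 'lll' -> l3
Encoded: p3k3x4l3


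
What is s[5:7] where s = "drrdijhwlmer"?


Input string: 'drrdijhwlmer'
Operation: slice [5:7]
Extract characters: s[5]='j', s[6]='h'
Result: jh


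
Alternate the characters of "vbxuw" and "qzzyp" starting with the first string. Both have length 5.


String 1: 'vbxuw'
String 2: 'qzzyp'
Operation: alternate characters
Pairs: 'v'+'q', 'b'+'z', 'x'+'z', 'u'+'y', 'w'+'p'
Result: vqbzxzuywp


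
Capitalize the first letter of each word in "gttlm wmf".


Input string: 'gttlm wmf'
Operation: capitalize first letter of each word
Word transformations: 'gttlm'->'Gttlm', 'wmf'->'Wmf'
Result: Gttlm Wmf


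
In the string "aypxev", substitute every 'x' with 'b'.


Input string: 'aypxev'
Operation: replace 'x' with 'b'
Positions of 'x': 3
After replacement: aypbev


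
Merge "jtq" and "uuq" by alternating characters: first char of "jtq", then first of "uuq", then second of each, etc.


String 1: 'jtq'
String 2: 'uuq'
Operation: alternate characters
Pairs: 'j'+'u', 't'+'u', 'q'+'q'
Result: jutuqq


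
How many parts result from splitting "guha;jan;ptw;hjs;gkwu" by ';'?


Input string: 'guha;jan;ptw;hjs;gkwu'
Delimiter: ';'
Split result: 'guha', 'jan', 'ptw', 'hjs', 'gkwu'
Number of parts: 5


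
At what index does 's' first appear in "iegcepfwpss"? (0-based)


Input string: 'iegcepfwpss'
Target: 's'
Scanning left to right: s[0]='i', s[1]='e', s[2]='g', s[3]='c', s[4]='e', s[5]='p', s[6]='f', s[7]='w', s[8]='p', s[9]='s'
First match at index: 9


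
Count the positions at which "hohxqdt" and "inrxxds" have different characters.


String 1: 'hohxqdt'
String 2: 'inrxxds'
Compare each position: pos 0: 'h'!='i', pos 1: 'o'!='n', pos 2: 'h'!='r', pos 3: 'x'=='x', pos 4: 'q'!='x', pos 5: 'd'=='d', pos 6: 't'!='s'
Differing positions: 5
Hamming distance: 5


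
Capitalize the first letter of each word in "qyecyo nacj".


Input string: 'qyecyo nacj'
Operation: capitalize first letter of each word
Word transformations: 'qyecyo'->'Qyecyo', 'nacj'->'Nacj'
Result: Qyecyo Nacj


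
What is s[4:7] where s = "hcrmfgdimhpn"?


Input string: 'hcrmfgdimhpn'
Operation: slice [4:7]
Extract characters: s[4]='f', s[5]='g', s[6]='d'
Result: fgd


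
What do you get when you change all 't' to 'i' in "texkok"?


Input string: 'texkok'
Operation: replace 't' with 'i'
Positions of 't': 0
After replacement: iexkok


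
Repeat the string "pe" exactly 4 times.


Input string: 'pe'
Operation: repeat 4 times
Concatenation: 'pe' + 'pe' + 'pe' + 'pe'
Result: pepepepe


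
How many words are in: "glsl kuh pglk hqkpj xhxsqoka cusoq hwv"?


Input string: 'glsl kuh pglk hqkpj xhxsqoka cusoq hwv'
Operation: split by spaces
Words found: 'glsl', 'kuh', 'pglk', 'hqkpj', 'xhxsqoka', 'cusoq', 'hwv'
Word count: 7


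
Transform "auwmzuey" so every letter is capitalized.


Input string: 'auwmzuey'
Operation: convert each letter to uppercase
Mapping: 'a'->'A', 'u'->'U', 'w'->'W', 'm'->'M', 'z'->'Z', 'u'->'U', 'e'->'E', 'y'->'Y'
Result: AUWMZUEY


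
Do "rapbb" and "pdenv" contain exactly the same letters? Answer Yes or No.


String 1: 'rapbb' -> sorted: 'abbpr'
String 2: 'pdenv' -> sorted: 'denpv'
Compare sorted forms: 'abbpr' != 'denpv'
Anagram: No


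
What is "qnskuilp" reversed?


Input string: 'qnskuilp'
Operation: reverse character order
Original order: 'q' -> 'n' -> 's' -> 'k' -> 'u' -> 'i' -> 'l' -> 'p'
Reversed order: 'p' -> 'l' -> 'i' -> 'u' -> 'k' -> 's' -> 'n' -> 'q'
Result: pliuksnq


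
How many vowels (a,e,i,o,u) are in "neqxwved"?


Input string: 'neqxwved'
Operation: count vowels (a, e, i, o, u)
Scan: s[0]='n', s[1]='e' (vowel), s[2]='q', s[3]='x', s[4]='w', s[5]='v', s[6]='e' (vowel), s[7]='d'
Vowels found: 2
Result: 2


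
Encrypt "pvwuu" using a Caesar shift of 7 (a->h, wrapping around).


Input: 'pvwuu', shift = 7
Operation: for each letter, (position + 7) mod 26
Mapping: 'p'(15+7=22)->'w', 'v'(21+7=28, 28 mod 26=2)->'c', 'w'(22+7=29, 29 mod 26=3)->'d', 'u'(20+7=27, 27 mod 26=1)->'b', 'u'(20+7=27, 27 mod 26=1)->'b'
Result: wcdbb


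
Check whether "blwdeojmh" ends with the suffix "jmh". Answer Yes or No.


Input string: 'blwdeojmh'
Suffix to check: 'jmh'
Last 3 characters of input: 'jmh'
Match: True
Result: Yes


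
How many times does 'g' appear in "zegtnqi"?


Input string: 'zegtnqi'
Target character: 'g'
Scan each position: s[2]='g'
Matches found at indices: 2
Total: 1


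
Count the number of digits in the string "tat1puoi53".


Input string: 'tat1puoi53'
Operation: count digit characters (0-9)
Scan: 't', 'a', 't', '1'(digit), 'p', 'u', 'o', 'i', '5'(digit), '3'(digit)
Digits found: 3
Result: 3


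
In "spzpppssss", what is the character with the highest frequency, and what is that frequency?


Input: 'spzpppssss'
Operation: tally each character
Counts: 'p':4, 's':5, 'z':1
Maximum: 's' appears 5 times


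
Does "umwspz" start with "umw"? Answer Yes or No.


Input string: 'umwspz'
Prefix to check: 'umw'
First 3 characters of input: 'umw'
Match: True
Result: Yes


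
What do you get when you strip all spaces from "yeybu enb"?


Input string: 'yeybu enb'
Operation: remove all spaces
Words: 'yeybu', 'enb'
Join without spaces: yeybuenb


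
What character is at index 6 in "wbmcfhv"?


Input string: 'wbmcfhv'
Operation: get character at index 6
Index mapping: s[0]='w', s[1]='b', s[2]='m', s[3]='c', s[4]='f', s[5]='h', s[6]='v'
Result: 'v'


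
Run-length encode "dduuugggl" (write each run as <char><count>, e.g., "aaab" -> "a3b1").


Input: 'dduuugggl'
Operation: identify consecutive runs
Runs: 'dd' -> d2, 'uuu' -> u3, 'ggg' -> g3, 'l' -> l1
Encoded: d2u3g3l1


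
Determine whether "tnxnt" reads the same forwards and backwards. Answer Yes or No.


Input string: 'tnxnt'
Reversed: 'tnxnt'
Compare pairs: s[0]='t' vs s[4]='t' (match), s[1]='n' vs s[3]='n' (match)
Palindrome: Yes


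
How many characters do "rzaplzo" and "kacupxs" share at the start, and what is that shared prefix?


String 1: 'rzaplzo'
String 2: 'kacupxs'
Compare position by position:
pos 0: 'r' vs 'k' differ -> stop
Longest common prefix: "" (length 0)


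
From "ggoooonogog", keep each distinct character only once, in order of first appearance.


Input: 'ggoooonogog'
Operation: keep first occurrence of each character
Scan: s[0]='g' new -> keep; s[1]='g' seen -> skip; s[2]='o' new -> keep; s[3]='o' seen -> skip; s[4]='o' seen -> skip; s[5]='o' seen -> skip; s[6]='n' new -> keep; s[7]='o' seen -> skip; s[8]='g' seen -> skip; s[9]='o' seen -> skip; s[10]='g' seen -> skip
Result: gon


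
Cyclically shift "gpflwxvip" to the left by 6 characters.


Input: 'gpflwxvip', shift = 6
Operation: split at index 6 and swap parts
Front part s[0:6] = 'gpflwx'
Back part s[6:] = 'vip'
Rotated = back + front = 'vip' + 'gpflwx'
Result: vipgpflwx


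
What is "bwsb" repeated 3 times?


Input string: 'bwsb'
Operation: repeat 3 times
Concatenation: 'bwsb' + 'bwsb' + 'bwsb'
Result: bwsbbwsbbwsb


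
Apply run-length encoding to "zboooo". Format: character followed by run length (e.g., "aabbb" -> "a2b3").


Input: 'zboooo'
Operation: identify consecutive runs
Runs: 'z' -> z1, 'b' -> b1, 'oooo' -> o4
Encoded: z1b1o4


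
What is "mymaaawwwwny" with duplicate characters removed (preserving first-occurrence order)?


Input: 'mymaaawwwwny'
Operation: keep first occurrence of each character
Scan: s[0]='m' new -> keep; s[1]='y' new -> keep; s[2]='m' seen -> skip; s[3]='a' new -> keep; s[4]='a' seen -> skip; s[5]='a' seen -> skip; s[6]='w' new -> keep; s[7]='w' seen -> skip; s[8]='w' seen -> skip; s[9]='w' seen -> skip; s[10]='n' new -> keep; s[11]='y' seen -> skip
Result: myawn


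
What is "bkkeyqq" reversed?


Input string: 'bkkeyqq'
Operation: reverse character order
Original order: 'b' -> 'k' -> 'k' -> 'e' -> 'y' -> 'q' -> 'q'
Reversed order: 'q' -> 'q' -> 'y' -> 'e' -> 'k' -> 'k' -> 'b'
Result: qqyekkb


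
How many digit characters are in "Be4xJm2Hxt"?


Input string: 'Be4xJm2Hxt'
Operation: count digit characters (0-9)
Scan: 'B', 'e', '4'(digit), 'x', 'J', 'm', '2'(digit), 'H', 'x', 't'
Digits found: 2
Result: 2


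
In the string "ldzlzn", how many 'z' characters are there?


Input string: 'ldzlzn'
Target character: 'z'
Scan each position: s[2]='z', s[4]='z'
Matches found at indices: 2, 4
Total: 2


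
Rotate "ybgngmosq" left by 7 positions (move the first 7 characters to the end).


Input: 'ybgngmosq', shift = 7
Operation: split at index 7 and swap parts
Front part s[0:7] = 'ybgngmo'
Back part s[7:] = 'sq'
Rotated = back + front = 'sq' + 'ybgngmo'
Result: sqybgngmo


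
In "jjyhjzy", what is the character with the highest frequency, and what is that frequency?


Input: 'jjyhjzy'
Operation: tally each character
Counts: 'h':1, 'j':3, 'y':2, 'z':1
Maximum: 'j' appears 3 times


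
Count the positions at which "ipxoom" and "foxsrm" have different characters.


String 1: 'ipxoom'
String 2: 'foxsrm'
Compare each position: pos 0: 'i'!='f', pos 1: 'p'!='o', pos 2: 'x'=='x', pos 3: 'o'!='s', pos 4: 'o'!='r', pos 5: 'm'=='m'
Differing positions: 4
Hamming distance: 4


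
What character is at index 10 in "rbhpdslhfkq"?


Input string: 'rbhpdslhfkq'
Operation: get character at index 10
Index mapping: s[0]='r', s[1]='b', s[2]='h', s[3]='p', s[4]='d', s[5]='s', s[6]='l', s[7]='h', s[8]='f', s[9]='k', s[10]='q'
Result: 'q'


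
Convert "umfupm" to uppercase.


Input string: 'umfupm'
Operation: convert each letter to uppercase
Mapping: 'u'->'U', 'm'->'M', 'f'->'F', 'u'->'U', 'p'->'P', 'm'->'M'
Result: UMFUPM


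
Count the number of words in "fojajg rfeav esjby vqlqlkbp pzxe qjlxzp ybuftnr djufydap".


Input string: 'fojajg rfeav esjby vqlqlkbp pzxe qjlxzp ybuftnr djufydap'
Operation: split by spaces
Words found: 'fojajg', 'rfeav', 'esjby', 'vqlqlkbp', 'pzxe', 'qjlxzp', 'ybuftnr', 'djufydap'
Word count: 8


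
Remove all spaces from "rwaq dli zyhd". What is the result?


Input string: 'rwaq dli zyhd'
Operation: remove all spaces
Words: 'rwaq', 'dli', 'zyhd'
Join without spaces: rwaqdlizyhd


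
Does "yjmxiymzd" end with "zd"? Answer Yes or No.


Input string: 'yjmxiymzd'
Suffix to check: 'zd'
Last 2 characters of input: 'zd'
Match: True
Result: Yes


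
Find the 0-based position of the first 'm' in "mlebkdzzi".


Input string: 'mlebkdzzi'
Target: 'm'
Scanning left to right: s[0]='m'
First match at index: 0
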